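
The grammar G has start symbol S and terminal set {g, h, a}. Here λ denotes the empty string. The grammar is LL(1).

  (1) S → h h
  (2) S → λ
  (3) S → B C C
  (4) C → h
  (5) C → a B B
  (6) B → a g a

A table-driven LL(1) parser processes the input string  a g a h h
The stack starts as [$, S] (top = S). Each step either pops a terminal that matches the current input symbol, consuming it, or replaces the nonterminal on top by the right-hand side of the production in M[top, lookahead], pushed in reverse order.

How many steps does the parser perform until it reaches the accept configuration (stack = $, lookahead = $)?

9

     Stack        Input        Action
  1  $ S          a g a h h $  expand S → B C C
  2  $ C C B      a g a h h $  expand B → a g a
  3  $ C C a g a  a g a h h $  match a
  4  $ C C a g    g a h h $    match g
  5  $ C C a      a h h $      match a
  6  $ C C        h h $        expand C → h
  7  $ C h        h h $        match h
  8  $ C          h $          expand C → h
  9  $ h          h $          match h
Accept reached after 9 steps.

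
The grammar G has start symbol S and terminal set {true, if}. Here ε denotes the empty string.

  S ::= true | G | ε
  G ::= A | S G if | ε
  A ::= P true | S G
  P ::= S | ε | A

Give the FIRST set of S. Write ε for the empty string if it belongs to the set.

FIRST(S) = {ε, if, true}  (via G)
FIRST(G) = {ε, if, true}  (via A, S G if)
FIRST(A) = {ε, if, true}  (via P true, S G)
FIRST(P) = {ε, if, true}  (via S, A)

{ε, if, true}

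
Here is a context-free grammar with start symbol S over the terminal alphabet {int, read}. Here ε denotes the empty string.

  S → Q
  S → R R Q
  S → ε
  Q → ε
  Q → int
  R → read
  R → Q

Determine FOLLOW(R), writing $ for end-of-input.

FIRST(Q): from Q→ε we get {ε}; from Q→int we get {int}. So FIRST(Q) = {ε, int}.
FIRST(R): from R→read we get {read}; from R→Q we get {ε, int}. So FIRST(R) = {ε, int, read}.
FIRST(S): from S→Q we get {ε, int}; from S→R R Q we get {ε, int, read}; from S→ε we get {ε}. So FIRST(S) = {ε, int, read}.
FOLLOW(S) includes $ since S is the start symbol.
FOLLOW(S): S appears on no right-hand side. Thus FOLLOW(S) = {$}.
FOLLOW(R): in S→R R Q (occurrence 1), R is followed by R Q with FIRST {ε, int, read}; in S→R R Q (occurrence 1), the suffix after R is nullable, so FOLLOW(R) ⊇ FOLLOW(S) = {$}; in S→R R Q (occurrence 2), R is followed by Q with FIRST {ε, int}; in S→R R Q (occurrence 2), the suffix after R is nullable, so FOLLOW(R) ⊇ FOLLOW(S) = {$}. Thus FOLLOW(R) = {$, int, read}.
FOLLOW(Q): in S→Q, the suffix after Q is empty, so FOLLOW(Q) ⊇ FOLLOW(S) = {$}; in S→R R Q, the suffix after Q is empty, so FOLLOW(Q) ⊇ FOLLOW(S) = {$}; in R→Q, the suffix after Q is empty, so FOLLOW(Q) ⊇ FOLLOW(R) = {$, int, read}. Thus FOLLOW(Q) = {$, int, read}.

{$, int, read}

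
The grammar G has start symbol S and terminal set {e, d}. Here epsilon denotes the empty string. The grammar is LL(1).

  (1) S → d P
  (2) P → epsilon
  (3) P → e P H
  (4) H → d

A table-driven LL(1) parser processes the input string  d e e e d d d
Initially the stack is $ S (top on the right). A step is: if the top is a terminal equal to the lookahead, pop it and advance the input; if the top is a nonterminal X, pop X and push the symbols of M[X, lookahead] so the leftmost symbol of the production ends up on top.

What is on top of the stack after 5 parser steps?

e

step 1: stack=$ S  input=d e e e d d d $  — expand S → d P
step 2: stack=$ P d  input=d e e e d d d $  — match d
step 3: stack=$ P  input=e e e d d d $  — expand P → e P H
step 4: stack=$ H P e  input=e e e d d d $  — match e
step 5: stack=$ H P  input=e e d d d $  — expand P → e P H
Stack after step 5: $ H H P e (top = e).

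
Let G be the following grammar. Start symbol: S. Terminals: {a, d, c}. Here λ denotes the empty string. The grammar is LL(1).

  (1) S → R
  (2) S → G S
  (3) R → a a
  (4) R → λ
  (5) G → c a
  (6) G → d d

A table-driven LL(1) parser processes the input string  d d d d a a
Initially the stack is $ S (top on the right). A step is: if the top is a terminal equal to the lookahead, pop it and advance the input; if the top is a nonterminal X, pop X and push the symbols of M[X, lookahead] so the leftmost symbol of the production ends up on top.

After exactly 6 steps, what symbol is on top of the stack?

step 1: stack=$ S  input=d d d d a a $  — expand S → G S
step 2: stack=$ S G  input=d d d d a a $  — expand G → d d
step 3: stack=$ S d d  input=d d d d a a $  — match d
step 4: stack=$ S d  input=d d d a a $  — match d
step 5: stack=$ S  input=d d a a $  — expand S → G S
step 6: stack=$ S G  input=d d a a $  — expand G → d d
Stack after step 6: $ S d d (top = d).

d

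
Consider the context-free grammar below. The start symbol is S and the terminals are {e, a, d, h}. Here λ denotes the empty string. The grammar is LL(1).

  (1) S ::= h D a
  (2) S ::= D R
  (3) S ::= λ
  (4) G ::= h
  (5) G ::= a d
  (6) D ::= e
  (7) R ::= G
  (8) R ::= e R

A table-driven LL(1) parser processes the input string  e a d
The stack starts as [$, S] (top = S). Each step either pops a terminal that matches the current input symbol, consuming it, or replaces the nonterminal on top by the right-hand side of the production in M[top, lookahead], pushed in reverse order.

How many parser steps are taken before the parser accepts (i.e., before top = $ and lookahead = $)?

step 1: stack=$ S  input=e a d $  — expand S ::= D R
step 2: stack=$ R D  input=e a d $  — expand D ::= e
step 3: stack=$ R e  input=e a d $  — match e
step 4: stack=$ R  input=a d $  — expand R ::= G
step 5: stack=$ G  input=a d $  — expand G ::= a d
step 6: stack=$ d a  input=a d $  — match a
step 7: stack=$ d  input=d $  — match d
Accept reached after 7 steps.

7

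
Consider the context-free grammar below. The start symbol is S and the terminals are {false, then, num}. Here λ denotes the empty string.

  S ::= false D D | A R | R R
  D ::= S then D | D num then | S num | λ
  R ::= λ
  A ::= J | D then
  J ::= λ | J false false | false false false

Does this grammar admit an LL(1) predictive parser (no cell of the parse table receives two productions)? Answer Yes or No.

No

FIRST(S) = {λ, false, num, then}
FIRST(D) = {λ, false, num, then}
FIRST(R) = {λ}
FIRST(A) = {λ, false, num, then}
FIRST(J) = {λ, false}
FOLLOW(S) = {$, num, then}
FOLLOW(D) = {$, false, num, then}
FOLLOW(R) = {$, num, then}
FOLLOW(A) = {$, num, then}
FOLLOW(J) = {$, false, num, then}
Cell M[A, false] receives both A ::= J and A ::= D then — the grammar is not LL(1).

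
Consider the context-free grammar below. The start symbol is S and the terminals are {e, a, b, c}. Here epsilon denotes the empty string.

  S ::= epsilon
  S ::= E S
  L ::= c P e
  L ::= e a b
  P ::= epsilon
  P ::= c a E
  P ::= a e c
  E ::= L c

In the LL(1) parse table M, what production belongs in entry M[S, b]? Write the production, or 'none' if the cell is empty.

none

FIRST(L): from L::=c P e we get {c}; from L::=e a b we get {e}. So FIRST(L) = {c, e}.
FIRST(P): from P::=epsilon we get {epsilon}; from P::=c a E we get {c}; from P::=a e c we get {a}. So FIRST(P) = {epsilon, a, c}.
FIRST(E): from E::=L c we get {c, e}. So FIRST(E) = {c, e}.
FIRST(S): from S::=epsilon we get {epsilon}; from S::=E S we get {c, e}. So FIRST(S) = {epsilon, c, e}.
FOLLOW(S) includes $ since S is the start symbol.
FOLLOW(S): in S::=E S, the suffix after S is empty (adds nothing new). Thus FOLLOW(S) = {$}.
For S ::= epsilon: FIRST(epsilon) = {epsilon}, so it goes in M[S, t] for t ∈ {}; since epsilon ∈ FIRST, also for every t ∈ FOLLOW(S) = {$}.
For S ::= E S: FIRST(E S) = {c, e}, so it goes in M[S, t] for t ∈ {c, e}.
None of these place a production in M[S, b].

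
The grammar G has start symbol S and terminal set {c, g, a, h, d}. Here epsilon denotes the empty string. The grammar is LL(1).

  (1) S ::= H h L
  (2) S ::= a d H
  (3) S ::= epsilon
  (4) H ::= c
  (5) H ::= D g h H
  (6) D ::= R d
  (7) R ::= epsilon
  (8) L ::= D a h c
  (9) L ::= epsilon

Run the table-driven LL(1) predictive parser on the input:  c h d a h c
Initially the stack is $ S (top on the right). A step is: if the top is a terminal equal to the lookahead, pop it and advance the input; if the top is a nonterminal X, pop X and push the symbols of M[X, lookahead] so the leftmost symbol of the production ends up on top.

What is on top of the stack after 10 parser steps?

step 1: stack=$ S  input=c h d a h c $  — expand S ::= H h L
step 2: stack=$ L h H  input=c h d a h c $  — expand H ::= c
step 3: stack=$ L h c  input=c h d a h c $  — match c
step 4: stack=$ L h  input=h d a h c $  — match h
step 5: stack=$ L  input=d a h c $  — expand L ::= D a h c
step 6: stack=$ c h a D  input=d a h c $  — expand D ::= R d
step 7: stack=$ c h a d R  input=d a h c $  — expand R ::= epsilon
step 8: stack=$ c h a d  input=d a h c $  — match d
step 9: stack=$ c h a  input=a h c $  — match a
step 10: stack=$ c h  input=h c $  — match h
Stack after step 10: $ c (top = c).

c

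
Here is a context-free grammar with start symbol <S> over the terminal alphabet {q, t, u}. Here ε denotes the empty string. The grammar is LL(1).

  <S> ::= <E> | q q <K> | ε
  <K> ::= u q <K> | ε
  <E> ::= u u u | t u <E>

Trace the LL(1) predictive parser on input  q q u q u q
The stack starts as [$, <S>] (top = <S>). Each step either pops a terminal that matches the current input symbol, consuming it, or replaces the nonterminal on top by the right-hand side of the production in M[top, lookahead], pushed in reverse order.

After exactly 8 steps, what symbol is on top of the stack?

q

step 1: stack=$ <S>  input=q q u q u q $  — expand <S> ::= q q <K>
step 2: stack=$ <K> q q  input=q q u q u q $  — match q
step 3: stack=$ <K> q  input=q u q u q $  — match q
step 4: stack=$ <K>  input=u q u q $  — expand <K> ::= u q <K>
step 5: stack=$ <K> q u  input=u q u q $  — match u
step 6: stack=$ <K> q  input=q u q $  — match q
step 7: stack=$ <K>  input=u q $  — expand <K> ::= u q <K>
step 8: stack=$ <K> q u  input=u q $  — match u
Stack after step 8: $ <K> q (top = q).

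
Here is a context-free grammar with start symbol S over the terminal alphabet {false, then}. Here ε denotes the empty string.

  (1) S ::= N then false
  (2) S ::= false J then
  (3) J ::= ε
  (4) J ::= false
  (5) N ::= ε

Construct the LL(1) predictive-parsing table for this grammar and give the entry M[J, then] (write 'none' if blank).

J ::= ε

FIRST(J) = {ε, false}
FIRST(N) = {ε}
FIRST(S) = {false, then}  (via N then false)
FOLLOW(S) includes $ since S is the start symbol.
FOLLOW(J): in S::=false J then, J is followed by then with FIRST {then}. Thus FOLLOW(J) = {then}.
For J ::= ε: FIRST(ε) = {ε}, so it goes in M[J, t] for t ∈ {}; since ε ∈ FIRST, also for every t ∈ FOLLOW(J) = {then}.
For J ::= false: FIRST(false) = {false}, so it goes in M[J, t] for t ∈ {false}.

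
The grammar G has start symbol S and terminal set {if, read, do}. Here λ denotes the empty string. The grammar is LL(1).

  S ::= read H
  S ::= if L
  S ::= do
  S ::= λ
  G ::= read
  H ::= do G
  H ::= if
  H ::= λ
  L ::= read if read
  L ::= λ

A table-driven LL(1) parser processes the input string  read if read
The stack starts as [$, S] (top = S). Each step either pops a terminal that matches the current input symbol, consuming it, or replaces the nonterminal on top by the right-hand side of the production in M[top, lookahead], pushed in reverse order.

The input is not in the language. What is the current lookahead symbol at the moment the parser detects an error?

read

     Stack     Input           Action
  1  $ S       read if read $  expand S ::= read H
  2  $ H read  read if read $  match read
  3  $ H       if read $       expand H ::= if
  4  $ if      if read $       match if
  5  $         read $          error: stack empty but input remains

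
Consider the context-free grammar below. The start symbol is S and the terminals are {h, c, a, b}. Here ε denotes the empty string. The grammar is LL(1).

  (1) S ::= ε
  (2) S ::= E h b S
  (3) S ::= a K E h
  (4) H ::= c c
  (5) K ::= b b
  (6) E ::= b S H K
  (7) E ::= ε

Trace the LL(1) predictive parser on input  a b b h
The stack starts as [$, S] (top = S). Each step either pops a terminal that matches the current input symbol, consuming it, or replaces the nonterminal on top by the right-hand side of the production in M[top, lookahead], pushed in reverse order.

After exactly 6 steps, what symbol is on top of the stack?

h

step 1: stack=$ S  input=a b b h $  — expand S ::= a K E h
step 2: stack=$ h E K a  input=a b b h $  — match a
step 3: stack=$ h E K  input=b b h $  — expand K ::= b b
step 4: stack=$ h E b b  input=b b h $  — match b
step 5: stack=$ h E b  input=b h $  — match b
step 6: stack=$ h E  input=h $  — expand E ::= ε
Stack after step 6: $ h (top = h).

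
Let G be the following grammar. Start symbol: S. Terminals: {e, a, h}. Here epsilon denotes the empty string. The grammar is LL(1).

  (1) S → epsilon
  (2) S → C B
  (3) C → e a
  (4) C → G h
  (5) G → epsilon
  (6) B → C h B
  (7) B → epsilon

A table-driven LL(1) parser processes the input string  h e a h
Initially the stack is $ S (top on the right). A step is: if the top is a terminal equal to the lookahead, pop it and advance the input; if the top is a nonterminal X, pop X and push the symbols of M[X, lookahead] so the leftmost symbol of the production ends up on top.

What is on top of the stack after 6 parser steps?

     Stack    Input      Action
  1  $ S      h e a h $  expand S → C B
  2  $ B C    h e a h $  expand C → G h
  3  $ B h G  h e a h $  expand G → epsilon
  4  $ B h    h e a h $  match h
  5  $ B      e a h $    expand B → C h B
  6  $ B h C  e a h $    expand C → e a
Stack after step 6: $ B h a e (top = e).

e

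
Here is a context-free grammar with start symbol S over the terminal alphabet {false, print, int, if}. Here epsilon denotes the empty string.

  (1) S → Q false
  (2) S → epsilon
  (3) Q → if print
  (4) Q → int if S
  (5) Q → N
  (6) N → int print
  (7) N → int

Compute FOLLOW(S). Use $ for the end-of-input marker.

{$, false}

FIRST(N): from N→int print we get {int}; from N→int we get {int}. So FIRST(N) = {int}.
FIRST(Q): from Q→if print we get {if}; from Q→int if S we get {int}; from Q→N we get {int}. So FIRST(Q) = {if, int}.
FIRST(S): from S→Q false we get {if, int}; from S→epsilon we get {epsilon}. So FIRST(S) = {epsilon, if, int}.
FOLLOW(S) includes $ since S is the start symbol.
FOLLOW(Q): in S→Q false, Q is followed by false with FIRST {false}. Thus FOLLOW(Q) = {false}.
FOLLOW(S): in Q→int if S, the suffix after S is empty, so FOLLOW(S) ⊇ FOLLOW(Q) = {false}. Thus FOLLOW(S) = {$, false}.
FOLLOW(N): in Q→N, the suffix after N is empty, so FOLLOW(N) ⊇ FOLLOW(Q) = {false}. Thus FOLLOW(N) = {false}.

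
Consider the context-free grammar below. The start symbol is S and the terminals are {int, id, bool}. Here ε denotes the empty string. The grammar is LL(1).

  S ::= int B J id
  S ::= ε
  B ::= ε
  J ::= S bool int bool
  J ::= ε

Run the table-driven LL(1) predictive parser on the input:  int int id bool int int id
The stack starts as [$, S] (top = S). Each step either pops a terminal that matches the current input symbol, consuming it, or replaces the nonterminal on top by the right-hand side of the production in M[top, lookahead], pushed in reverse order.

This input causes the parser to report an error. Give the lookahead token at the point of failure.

int

step 1: stack=$ S  input=int int id bool int int id $  — expand S ::= int B J id
step 2: stack=$ id J B int  input=int int id bool int int id $  — match int
step 3: stack=$ id J B  input=int id bool int int id $  — expand B ::= ε
step 4: stack=$ id J  input=int id bool int int id $  — expand J ::= S bool int bool
step 5: stack=$ id bool int bool S  input=int id bool int int id $  — expand S ::= int B J id
step 6: stack=$ id bool int bool id J B int  input=int id bool int int id $  — match int
step 7: stack=$ id bool int bool id J B  input=id bool int int id $  — expand B ::= ε
step 8: stack=$ id bool int bool id J  input=id bool int int id $  — expand J ::= ε
step 9: stack=$ id bool int bool id  input=id bool int int id $  — match id
step 10: stack=$ id bool int bool  input=bool int int id $  — match bool
step 11: stack=$ id bool int  input=int int id $  — match int
step 12: stack=$ id bool  input=int id $  — error: top is terminal bool but lookahead is int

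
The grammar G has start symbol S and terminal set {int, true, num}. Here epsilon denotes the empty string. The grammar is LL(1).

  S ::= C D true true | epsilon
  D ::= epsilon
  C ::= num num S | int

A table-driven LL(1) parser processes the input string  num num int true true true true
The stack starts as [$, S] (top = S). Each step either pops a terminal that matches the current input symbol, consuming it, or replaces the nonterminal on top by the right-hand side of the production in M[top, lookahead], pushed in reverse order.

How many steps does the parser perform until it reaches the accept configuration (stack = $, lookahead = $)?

13

      Stack                          Input                              Action
   1  $ S                            num num int true true true true $  expand S ::= C D true true
   2  $ true true D C                num num int true true true true $  expand C ::= num num S
   3  $ true true D S num num        num num int true true true true $  match num
   4  $ true true D S num            num int true true true true $      match num
   5  $ true true D S                int true true true true $          expand S ::= C D true true
   6  $ true true D true true D C    int true true true true $          expand C ::= int
   7  $ true true D true true D int  int true true true true $          match int
   8  $ true true D true true D      true true true true $              expand D ::= epsilon
   9  $ true true D true true        true true true true $              match true
  10  $ true true D true             true true true $                   match true
  11  $ true true D                  true true $                        expand D ::= epsilon
  12  $ true true                    true true $                        match true
  13  $ true                         true $                             match true
Accept reached after 13 steps.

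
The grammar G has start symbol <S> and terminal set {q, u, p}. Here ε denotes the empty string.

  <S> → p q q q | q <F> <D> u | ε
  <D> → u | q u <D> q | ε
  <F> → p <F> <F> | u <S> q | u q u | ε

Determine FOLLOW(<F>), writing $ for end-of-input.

FIRST(<S>) = {ε, p, q}
FIRST(<D>) = {ε, q, u}
FIRST(<F>) = {ε, p, u}
FOLLOW(<S>) includes $ since <S> is the start symbol.
FOLLOW(<S>): in <F>→u <S> q, <S> is followed by q with FIRST {q}. Thus FOLLOW(<S>) = {$, q}.
FOLLOW(<D>): in <S>→q <F> <D> u, <D> is followed by u with FIRST {u}; in <D>→q u <D> q, <D> is followed by q with FIRST {q}. Thus FOLLOW(<D>) = {q, u}.
FOLLOW(<F>): in <S>→q <F> <D> u, <F> is followed by <D> u with FIRST {q, u}; in <F>→p <F> <F> (occurrence 1), <F> is followed by <F> with FIRST {ε, p, u}; in <F>→p <F> <F> (occurrence 1), the suffix after <F> is nullable (adds nothing new); in <F>→p <F> <F> (occurrence 2), the suffix after <F> is empty (adds nothing new). Thus FOLLOW(<F>) = {p, q, u}.

{p, q, u}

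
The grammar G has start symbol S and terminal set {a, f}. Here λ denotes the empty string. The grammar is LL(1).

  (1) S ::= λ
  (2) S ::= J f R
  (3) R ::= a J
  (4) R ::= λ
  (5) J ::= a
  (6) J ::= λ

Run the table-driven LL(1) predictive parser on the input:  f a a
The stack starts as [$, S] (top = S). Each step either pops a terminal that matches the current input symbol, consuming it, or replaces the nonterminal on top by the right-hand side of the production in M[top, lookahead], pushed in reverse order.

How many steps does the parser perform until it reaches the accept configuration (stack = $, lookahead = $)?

7

     Stack    Input    Action
  1  $ S      f a a $  expand S ::= J f R
  2  $ R f J  f a a $  expand J ::= λ
  3  $ R f    f a a $  match f
  4  $ R      a a $    expand R ::= a J
  5  $ J a    a a $    match a
  6  $ J      a $      expand J ::= a
  7  $ a      a $      match a
Accept reached after 7 steps.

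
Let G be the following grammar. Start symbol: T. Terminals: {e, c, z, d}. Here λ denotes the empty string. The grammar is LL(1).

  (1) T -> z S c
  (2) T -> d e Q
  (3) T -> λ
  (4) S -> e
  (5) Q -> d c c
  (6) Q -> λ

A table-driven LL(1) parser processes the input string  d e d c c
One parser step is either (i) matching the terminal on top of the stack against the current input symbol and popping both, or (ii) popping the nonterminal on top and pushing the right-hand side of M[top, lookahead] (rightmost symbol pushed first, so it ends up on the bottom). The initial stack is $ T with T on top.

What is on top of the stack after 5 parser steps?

c

step 1: stack=$ T  input=d e d c c $  — expand T -> d e Q
step 2: stack=$ Q e d  input=d e d c c $  — match d
step 3: stack=$ Q e  input=e d c c $  — match e
step 4: stack=$ Q  input=d c c $  — expand Q -> d c c
step 5: stack=$ c c d  input=d c c $  — match d
Stack after step 5: $ c c (top = c).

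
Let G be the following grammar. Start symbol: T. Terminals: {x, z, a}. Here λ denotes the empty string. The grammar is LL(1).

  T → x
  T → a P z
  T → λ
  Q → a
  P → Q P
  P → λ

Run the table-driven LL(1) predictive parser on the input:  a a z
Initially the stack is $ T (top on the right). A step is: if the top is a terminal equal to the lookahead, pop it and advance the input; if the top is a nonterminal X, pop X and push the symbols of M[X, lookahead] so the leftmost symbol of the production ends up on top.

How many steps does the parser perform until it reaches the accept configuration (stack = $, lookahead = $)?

7

step 1: stack=$ T  input=a a z $  — expand T → a P z
step 2: stack=$ z P a  input=a a z $  — match a
step 3: stack=$ z P  input=a z $  — expand P → Q P
step 4: stack=$ z P Q  input=a z $  — expand Q → a
step 5: stack=$ z P a  input=a z $  — match a
step 6: stack=$ z P  input=z $  — expand P → λ
step 7: stack=$ z  input=z $  — match z
Accept reached after 7 steps.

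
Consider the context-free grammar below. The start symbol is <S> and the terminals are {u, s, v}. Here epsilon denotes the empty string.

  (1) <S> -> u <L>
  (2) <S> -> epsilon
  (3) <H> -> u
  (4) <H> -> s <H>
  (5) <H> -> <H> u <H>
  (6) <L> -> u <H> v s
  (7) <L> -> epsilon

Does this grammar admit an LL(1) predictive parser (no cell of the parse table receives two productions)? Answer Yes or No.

FIRST(<S>) = {epsilon, u}
FIRST(<H>) = {s, u}
FIRST(<L>) = {epsilon, u}
FOLLOW(<S>) = {$}
FOLLOW(<H>) = {u, v}
FOLLOW(<L>) = {$}
Cell M[<H>, s] receives both <H> -> s <H> and <H> -> <H> u <H> — the grammar is not LL(1).

No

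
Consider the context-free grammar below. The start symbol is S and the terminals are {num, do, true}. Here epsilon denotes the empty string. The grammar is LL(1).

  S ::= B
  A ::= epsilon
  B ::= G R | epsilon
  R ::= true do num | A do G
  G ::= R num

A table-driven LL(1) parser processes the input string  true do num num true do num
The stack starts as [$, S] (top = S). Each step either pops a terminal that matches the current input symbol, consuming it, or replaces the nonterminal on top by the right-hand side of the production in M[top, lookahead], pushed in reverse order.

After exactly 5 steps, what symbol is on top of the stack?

do

step 1: stack=$ S  input=true do num num true do num $  — expand S ::= B
step 2: stack=$ B  input=true do num num true do num $  — expand B ::= G R
step 3: stack=$ R G  input=true do num num true do num $  — expand G ::= R num
step 4: stack=$ R num R  input=true do num num true do num $  — expand R ::= true do num
step 5: stack=$ R num num do true  input=true do num num true do num $  — match true
Stack after step 5: $ R num num do (top = do).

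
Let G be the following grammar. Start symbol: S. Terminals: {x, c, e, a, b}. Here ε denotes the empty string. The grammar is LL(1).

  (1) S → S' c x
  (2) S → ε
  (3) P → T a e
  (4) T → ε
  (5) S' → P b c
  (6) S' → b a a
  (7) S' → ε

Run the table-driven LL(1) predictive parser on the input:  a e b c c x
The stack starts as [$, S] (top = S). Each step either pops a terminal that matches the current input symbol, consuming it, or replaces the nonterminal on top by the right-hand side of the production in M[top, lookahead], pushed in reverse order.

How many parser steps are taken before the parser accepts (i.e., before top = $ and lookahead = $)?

step 1: stack=$ S  input=a e b c c x $  — expand S → S' c x
step 2: stack=$ x c S'  input=a e b c c x $  — expand S' → P b c
step 3: stack=$ x c c b P  input=a e b c c x $  — expand P → T a e
step 4: stack=$ x c c b e a T  input=a e b c c x $  — expand T → ε
step 5: stack=$ x c c b e a  input=a e b c c x $  — match a
step 6: stack=$ x c c b e  input=e b c c x $  — match e
step 7: stack=$ x c c b  input=b c c x $  — match b
step 8: stack=$ x c c  input=c c x $  — match c
step 9: stack=$ x c  input=c x $  — match c
step 10: stack=$ x  input=x $  — match x
Accept reached after 10 steps.

10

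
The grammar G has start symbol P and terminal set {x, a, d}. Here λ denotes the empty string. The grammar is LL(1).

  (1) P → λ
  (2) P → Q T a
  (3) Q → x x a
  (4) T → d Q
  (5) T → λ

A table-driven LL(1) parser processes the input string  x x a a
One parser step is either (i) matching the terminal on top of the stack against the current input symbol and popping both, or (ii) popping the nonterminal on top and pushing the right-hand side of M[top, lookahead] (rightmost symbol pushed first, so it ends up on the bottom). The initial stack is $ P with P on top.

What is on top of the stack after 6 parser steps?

a

     Stack        Input      Action
  1  $ P          x x a a $  expand P → Q T a
  2  $ a T Q      x x a a $  expand Q → x x a
  3  $ a T a x x  x x a a $  match x
  4  $ a T a x    x a a $    match x
  5  $ a T a      a a $      match a
  6  $ a T        a $        expand T → λ
Stack after step 6: $ a (top = a).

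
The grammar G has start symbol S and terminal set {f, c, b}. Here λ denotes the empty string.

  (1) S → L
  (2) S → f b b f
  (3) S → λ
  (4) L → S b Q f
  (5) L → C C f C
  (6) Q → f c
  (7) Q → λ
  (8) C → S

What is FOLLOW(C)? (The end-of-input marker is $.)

FIRST(Q) = {λ, f}
FIRST(S) = {λ, b, f}  (via L)
FIRST(C) = {λ, b, f}  (via S)
FIRST(L) = {b, f}  (via S b Q f, C C f C)
FOLLOW(S) includes $ since S is the start symbol.
FOLLOW(Q): in L→S b Q f, Q is followed by f with FIRST {f}. Thus FOLLOW(Q) = {f}.
FOLLOW(S): in L→S b Q f, S is followed by b Q f with FIRST {b}; in C→S, the suffix after S is empty, so FOLLOW(S) ⊇ FOLLOW(C) = {$, b, f}. Thus FOLLOW(S) = {$, b, f}.
FOLLOW(L): in S→L, the suffix after L is empty, so FOLLOW(L) ⊇ FOLLOW(S) = {$, b, f}. Thus FOLLOW(L) = {$, b, f}.
FOLLOW(C): in L→C C f C (occurrence 1), C is followed by C f C with FIRST {b, f}; in L→C C f C (occurrence 2), C is followed by f C with FIRST {f}; in L→C C f C (occurrence 3), the suffix after C is empty, so FOLLOW(C) ⊇ FOLLOW(L) = {$, b, f}. Thus FOLLOW(C) = {$, b, f}.

{$, b, f}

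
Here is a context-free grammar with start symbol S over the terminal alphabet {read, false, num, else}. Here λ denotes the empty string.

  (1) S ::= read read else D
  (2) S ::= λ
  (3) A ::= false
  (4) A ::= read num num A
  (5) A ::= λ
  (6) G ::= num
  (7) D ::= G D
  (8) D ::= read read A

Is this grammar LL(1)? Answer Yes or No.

FIRST(S) = {λ, read}
FIRST(A) = {λ, false, read}
FIRST(G) = {num}
FIRST(D) = {num, read}
FOLLOW(S) = {$}
FOLLOW(A) = {$}
FOLLOW(G) = {num, read}
FOLLOW(D) = {$}
Each cell of M receives at most one production.

Yes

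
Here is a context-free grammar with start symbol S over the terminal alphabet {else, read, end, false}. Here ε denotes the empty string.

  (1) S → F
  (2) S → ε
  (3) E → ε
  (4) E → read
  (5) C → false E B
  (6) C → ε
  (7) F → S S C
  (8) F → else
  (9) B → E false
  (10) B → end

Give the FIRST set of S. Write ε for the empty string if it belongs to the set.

{ε, else, false}

FIRST(E) = {ε, read}
FIRST(C) = {ε, false}
FIRST(B) = {end, false, read}  (via E false)
FIRST(S) = {ε, else, false}  (via F)
FIRST(F) = {ε, else, false}  (via S S C)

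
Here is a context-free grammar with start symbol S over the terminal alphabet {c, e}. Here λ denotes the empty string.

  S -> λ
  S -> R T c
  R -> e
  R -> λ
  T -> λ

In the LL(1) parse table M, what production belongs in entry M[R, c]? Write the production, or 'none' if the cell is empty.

R -> λ

FIRST(R): from R->e we get {e}; from R->λ we get {λ}. So FIRST(R) = {λ, e}.
FIRST(T): from T->λ we get {λ}. So FIRST(T) = {λ}.
FIRST(S): from S->λ we get {λ}; from S->R T c we get {c, e}. So FIRST(S) = {λ, c, e}.
FOLLOW(S) includes $ since S is the start symbol.
FOLLOW(R): in S->R T c, R is followed by T c with FIRST {c}. Thus FOLLOW(R) = {c}.
For R -> e: FIRST(e) = {e}, so it goes in M[R, t] for t ∈ {e}.
For R -> λ: FIRST(λ) = {λ}, so it goes in M[R, t] for t ∈ {}; since λ ∈ FIRST, also for every t ∈ FOLLOW(R) = {c}.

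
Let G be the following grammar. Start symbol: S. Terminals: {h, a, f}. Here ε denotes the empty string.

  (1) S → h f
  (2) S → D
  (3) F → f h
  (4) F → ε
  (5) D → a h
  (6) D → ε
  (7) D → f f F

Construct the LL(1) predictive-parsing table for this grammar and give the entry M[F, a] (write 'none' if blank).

FIRST(F) = {ε, f}
FIRST(D) = {ε, a, f}
FIRST(S) = {ε, a, f, h}  (via D)
FOLLOW(S) includes $ since S is the start symbol.
FOLLOW(D): in S→D, the suffix after D is empty, so FOLLOW(D) ⊇ FOLLOW(S) = {$}. Thus FOLLOW(D) = {$}.
FOLLOW(F): in D→f f F, the suffix after F is empty, so FOLLOW(F) ⊇ FOLLOW(D) = {$}. Thus FOLLOW(F) = {$}.
For F → f h: FIRST(f h) = {f}, so it goes in M[F, t] for t ∈ {f}.
For F → ε: FIRST(ε) = {ε}, so it goes in M[F, t] for t ∈ {}; since ε ∈ FIRST, also for every t ∈ FOLLOW(F) = {$}.
None of these place a production in M[F, a].

none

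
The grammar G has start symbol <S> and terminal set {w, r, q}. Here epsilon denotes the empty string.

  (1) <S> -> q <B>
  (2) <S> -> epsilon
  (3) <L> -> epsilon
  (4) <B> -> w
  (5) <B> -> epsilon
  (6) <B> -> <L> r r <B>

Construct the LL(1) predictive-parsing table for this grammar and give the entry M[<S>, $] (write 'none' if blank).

<S> -> epsilon

FIRST(<S>): from <S>->q <B> we get {q}; from <S>->epsilon we get {epsilon}. So FIRST(<S>) = {epsilon, q}.
FIRST(<L>): from <L>->epsilon we get {epsilon}. So FIRST(<L>) = {epsilon}.
FIRST(<B>): from <B>->w we get {w}; from <B>->epsilon we get {epsilon}; from <B>-><L> r r <B> we get {r}. So FIRST(<B>) = {epsilon, r, w}.
FOLLOW(<S>) includes $ since <S> is the start symbol.
FOLLOW(<S>): <S> appears on no right-hand side. Thus FOLLOW(<S>) = {$}.
For <S> -> q <B>: FIRST(q <B>) = {q}, so it goes in M[<S>, t] for t ∈ {q}.
For <S> -> epsilon: FIRST(epsilon) = {epsilon}, so it goes in M[<S>, t] for t ∈ {}; since epsilon ∈ FIRST, also for every t ∈ FOLLOW(<S>) = {$}.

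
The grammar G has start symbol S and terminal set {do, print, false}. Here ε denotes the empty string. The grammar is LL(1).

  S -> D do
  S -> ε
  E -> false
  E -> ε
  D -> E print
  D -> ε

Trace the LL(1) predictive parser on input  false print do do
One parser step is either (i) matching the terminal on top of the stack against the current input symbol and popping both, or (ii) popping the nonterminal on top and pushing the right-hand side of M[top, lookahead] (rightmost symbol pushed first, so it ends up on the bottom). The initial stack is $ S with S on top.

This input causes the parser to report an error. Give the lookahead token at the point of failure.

     Stack             Input                Action
  1  $ S               false print do do $  expand S -> D do
  2  $ do D            false print do do $  expand D -> E print
  3  $ do print E      false print do do $  expand E -> false
  4  $ do print false  false print do do $  match false
  5  $ do print        print do do $        match print
  6  $ do              do do $              match do
  7  $                 do $                 error: stack empty but input remains

do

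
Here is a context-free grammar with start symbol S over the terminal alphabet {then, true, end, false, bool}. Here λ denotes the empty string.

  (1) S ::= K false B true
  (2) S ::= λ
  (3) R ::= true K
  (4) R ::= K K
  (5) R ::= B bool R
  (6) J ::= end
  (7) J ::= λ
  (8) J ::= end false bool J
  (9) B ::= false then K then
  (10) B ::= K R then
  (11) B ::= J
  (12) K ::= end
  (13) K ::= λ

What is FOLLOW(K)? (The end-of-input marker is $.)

FIRST(J): from J::=end we get {end}; from J::=λ we get {λ}; from J::=end false bool J we get {end}. So FIRST(J) = {λ, end}.
FIRST(K): from K::=end we get {end}; from K::=λ we get {λ}. So FIRST(K) = {λ, end}.
FIRST(S): from S::=K false B true we get {end, false}; from S::=λ we get {λ}. So FIRST(S) = {λ, end, false}.
FIRST(R): from R::=true K we get {true}; from R::=K K we get {λ, end}; from R::=B bool R we get {bool, end, false, then, true}. So FIRST(R) = {λ, bool, end, false, then, true}.
FIRST(B): from B::=false then K then we get {false}; from B::=K R then we get {bool, end, false, then, true}; from B::=J we get {λ, end}. So FIRST(B) = {λ, bool, end, false, then, true}.
FOLLOW(S) includes $ since S is the start symbol.
FOLLOW(S): S appears on no right-hand side. Thus FOLLOW(S) = {$}.
FOLLOW(R): in R::=B bool R, the suffix after R is empty (adds nothing new); in B::=K R then, R is followed by then with FIRST {then}. Thus FOLLOW(R) = {then}.
FOLLOW(B): in S::=K false B true, B is followed by true with FIRST {true}; in R::=B bool R, B is followed by bool R with FIRST {bool}. Thus FOLLOW(B) = {bool, true}.
FOLLOW(J): in J::=end false bool J, the suffix after J is empty (adds nothing new); in B::=J, the suffix after J is empty, so FOLLOW(J) ⊇ FOLLOW(B) = {bool, true}. Thus FOLLOW(J) = {bool, true}.
FOLLOW(K): in S::=K false B true, K is followed by false B true with FIRST {false}; in R::=true K, the suffix after K is empty, so FOLLOW(K) ⊇ FOLLOW(R) = {then}; in R::=K K (occurrence 1), K is followed by K with FIRST {λ, end}; in R::=K K (occurrence 1), the suffix after K is nullable, so FOLLOW(K) ⊇ FOLLOW(R) = {then}; in R::=K K (occurrence 2), the suffix after K is empty, so FOLLOW(K) ⊇ FOLLOW(R) = {then}; in B::=false then K then, K is followed by then with FIRST {then}; in B::=K R then, K is followed by R then with FIRST {bool, end, false, then, true}. Thus FOLLOW(K) = {bool, end, false, then, true}.

{bool, end, false, then, true}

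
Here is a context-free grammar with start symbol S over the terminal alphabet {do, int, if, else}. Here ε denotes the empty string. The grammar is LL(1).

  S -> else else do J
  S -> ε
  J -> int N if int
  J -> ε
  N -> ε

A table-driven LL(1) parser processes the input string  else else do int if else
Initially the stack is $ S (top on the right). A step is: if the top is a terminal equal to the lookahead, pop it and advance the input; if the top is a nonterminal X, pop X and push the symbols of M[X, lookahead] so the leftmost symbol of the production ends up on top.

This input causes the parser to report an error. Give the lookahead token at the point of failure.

step 1: stack=$ S  input=else else do int if else $  — expand S -> else else do J
step 2: stack=$ J do else else  input=else else do int if else $  — match else
step 3: stack=$ J do else  input=else do int if else $  — match else
step 4: stack=$ J do  input=do int if else $  — match do
step 5: stack=$ J  input=int if else $  — expand J -> int N if int
step 6: stack=$ int if N int  input=int if else $  — match int
step 7: stack=$ int if N  input=if else $  — expand N -> ε
step 8: stack=$ int if  input=if else $  — match if
step 9: stack=$ int  input=else $  — error: top is terminal int but lookahead is else

else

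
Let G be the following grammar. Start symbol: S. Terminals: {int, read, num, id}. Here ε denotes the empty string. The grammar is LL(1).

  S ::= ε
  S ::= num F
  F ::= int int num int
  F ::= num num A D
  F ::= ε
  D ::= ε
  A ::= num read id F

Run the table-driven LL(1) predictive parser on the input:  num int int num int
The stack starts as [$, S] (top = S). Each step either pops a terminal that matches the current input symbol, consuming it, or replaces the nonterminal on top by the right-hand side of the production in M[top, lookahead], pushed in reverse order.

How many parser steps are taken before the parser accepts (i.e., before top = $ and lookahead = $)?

7

step 1: stack=$ S  input=num int int num int $  — expand S ::= num F
step 2: stack=$ F num  input=num int int num int $  — match num
step 3: stack=$ F  input=int int num int $  — expand F ::= int int num int
step 4: stack=$ int num int int  input=int int num int $  — match int
step 5: stack=$ int num int  input=int num int $  — match int
step 6: stack=$ int num  input=num int $  — match num
step 7: stack=$ int  input=int $  — match int
Accept reached after 7 steps.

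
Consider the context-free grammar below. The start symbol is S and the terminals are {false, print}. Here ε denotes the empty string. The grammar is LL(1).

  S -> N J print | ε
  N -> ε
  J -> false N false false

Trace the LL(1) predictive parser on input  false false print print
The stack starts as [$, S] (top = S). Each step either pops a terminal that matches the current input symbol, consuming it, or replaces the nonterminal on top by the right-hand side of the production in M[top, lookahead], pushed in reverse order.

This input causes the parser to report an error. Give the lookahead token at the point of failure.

print

     Stack                        Input                      Action
  1  $ S                          false false print print $  expand S -> N J print
  2  $ print J N                  false false print print $  expand N -> ε
  3  $ print J                    false false print print $  expand J -> false N false false
  4  $ print false false N false  false false print print $  match false
  5  $ print false false N        false print print $        expand N -> ε
  6  $ print false false          false print print $        match false
  7  $ print false                print print $              error: top is terminal false but lookahead is print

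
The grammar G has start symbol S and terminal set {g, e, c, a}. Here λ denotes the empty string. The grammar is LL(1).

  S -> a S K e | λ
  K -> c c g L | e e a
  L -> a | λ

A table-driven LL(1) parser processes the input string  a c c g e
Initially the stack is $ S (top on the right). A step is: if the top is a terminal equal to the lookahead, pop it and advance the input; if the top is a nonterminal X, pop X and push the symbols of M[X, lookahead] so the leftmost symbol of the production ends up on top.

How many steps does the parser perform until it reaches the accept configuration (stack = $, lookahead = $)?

     Stack        Input        Action
  1  $ S          a c c g e $  expand S -> a S K e
  2  $ e K S a    a c c g e $  match a
  3  $ e K S      c c g e $    expand S -> λ
  4  $ e K        c c g e $    expand K -> c c g L
  5  $ e L g c c  c c g e $    match c
  6  $ e L g c    c g e $      match c
  7  $ e L g      g e $        match g
  8  $ e L        e $          expand L -> λ
  9  $ e          e $          match e
Accept reached after 9 steps.

9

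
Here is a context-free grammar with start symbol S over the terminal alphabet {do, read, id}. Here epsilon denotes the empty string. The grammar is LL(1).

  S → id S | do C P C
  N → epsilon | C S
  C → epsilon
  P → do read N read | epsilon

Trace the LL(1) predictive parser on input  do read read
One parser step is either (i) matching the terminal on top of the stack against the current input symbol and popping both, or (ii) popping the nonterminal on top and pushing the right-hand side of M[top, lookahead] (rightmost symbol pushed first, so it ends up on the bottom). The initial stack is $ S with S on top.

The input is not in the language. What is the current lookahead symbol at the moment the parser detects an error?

step 1: stack=$ S  input=do read read $  — expand S → do C P C
step 2: stack=$ C P C do  input=do read read $  — match do
step 3: stack=$ C P C  input=read read $  — expand C → epsilon
step 4: stack=$ C P  input=read read $  — expand P → epsilon
step 5: stack=$ C  input=read read $  — expand C → epsilon
step 6: stack=$  input=read read $  — error: stack empty but input remains

read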